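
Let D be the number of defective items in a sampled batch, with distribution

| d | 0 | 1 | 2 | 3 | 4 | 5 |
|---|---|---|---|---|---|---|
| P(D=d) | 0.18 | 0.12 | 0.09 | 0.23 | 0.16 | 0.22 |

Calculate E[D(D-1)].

7.88

E[D(D-1)] = Σ d(d-1)·P(D=d)
 = 0·0.18 + 0·0.12 + 2·0.09 + 6·0.23 + 12·0.16 + 20·0.22
 = 0 + 0 + 0.18 + 1.38 + 1.92 + 4.4
 = 7.88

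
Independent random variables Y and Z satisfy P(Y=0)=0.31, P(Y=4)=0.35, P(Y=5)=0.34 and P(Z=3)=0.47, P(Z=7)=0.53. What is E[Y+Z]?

E[Y+Z] = Σ_y Σ_z (y+z) · P(Y=y)P(Z=z)
 = 3·0.1457 + 7·0.1643 + 7·0.1645 + 11·0.1855 + 8·0.1598 + 12·0.1802
 = 0.4371 + 1.1501 + 1.1515 + 2.0405 + 1.2784 + 2.1624
 = 8.22

8.22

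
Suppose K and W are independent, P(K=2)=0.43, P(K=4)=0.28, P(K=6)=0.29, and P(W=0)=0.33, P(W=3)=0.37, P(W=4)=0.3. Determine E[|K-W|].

E[|K-W|] = Σ_k Σ_w |k-w| · P(K=k)P(W=w)
 = 2·0.1419 + 1·0.1591 + 2·0.129 + 4·0.0924 + 1·0.1036 + 0·0.084 + 6·0.0957 + 3·0.1073 + 2·0.087
 = 0.2838 + 0.1591 + 0.258 + 0.3696 + 0.1036 + 0 + 0.5742 + 0.3219 + 0.174
 = 2.2442

2.2442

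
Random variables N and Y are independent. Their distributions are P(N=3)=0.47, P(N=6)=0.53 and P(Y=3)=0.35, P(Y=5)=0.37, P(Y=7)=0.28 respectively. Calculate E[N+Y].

E[N+Y] = Σ_n Σ_y (n+y) · P(N=n)P(Y=y)
 = 6·0.1645 + 8·0.1739 + 10·0.1316 + 9·0.1855 + 11·0.1961 + 13·0.1484
 = 0.987 + 1.3912 + 1.316 + 1.6695 + 2.1571 + 1.9292
 = 9.45

9.45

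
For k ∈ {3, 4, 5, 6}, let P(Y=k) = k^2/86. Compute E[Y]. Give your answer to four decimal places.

5.0233

E[Y] = Σ y·P(Y=y)
 = 3·9/86 + 4·8/43 + 5·25/86 + 6·18/43
 = 27/86 + 32/43 + 125/86 + 108/43
 = 216/43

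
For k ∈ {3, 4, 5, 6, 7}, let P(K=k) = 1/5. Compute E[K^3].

155

E[K^3] = Σ k^3·P(K=k)
 = 27·1/5 + 64·1/5 + 125·1/5 + 216·1/5 + 343·1/5
 = 27/5 + 64/5 + 25 + 216/5 + 343/5
 = 155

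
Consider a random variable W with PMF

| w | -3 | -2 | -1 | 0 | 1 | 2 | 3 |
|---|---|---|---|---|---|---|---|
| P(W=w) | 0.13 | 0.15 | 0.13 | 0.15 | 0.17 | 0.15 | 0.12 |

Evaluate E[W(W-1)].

3.74

E[W(W-1)] = Σ w(w-1)·P(W=w)
 = 12·0.13 + 6·0.15 + 2·0.13 + 0·0.15 + 0·0.17 + 2·0.15 + 6·0.12
 = 1.56 + 0.9 + 0.26 + 0 + 0 + 0.3 + 0.72
 = 3.74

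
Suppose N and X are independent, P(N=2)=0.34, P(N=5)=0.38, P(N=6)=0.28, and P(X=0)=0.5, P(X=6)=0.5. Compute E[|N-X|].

E[|N-X|] = Σ_n Σ_x |n-x| · P(N=n)P(X=x)
 = 2·0.17 + 4·0.17 + 5·0.19 + 1·0.19 + 6·0.14 + 0·0.14
 = 0.34 + 0.68 + 0.95 + 0.19 + 0.84 + 0
 = 3

3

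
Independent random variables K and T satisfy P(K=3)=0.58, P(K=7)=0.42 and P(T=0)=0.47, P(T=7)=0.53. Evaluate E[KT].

17.3628

E[KT] = Σ_k Σ_t kt · P(K=k)P(T=t)
 = 0·0.2726 + 21·0.3074 + 0·0.1974 + 49·0.2226
 = 0 + 6.4554 + 0 + 10.9074
 = 17.3628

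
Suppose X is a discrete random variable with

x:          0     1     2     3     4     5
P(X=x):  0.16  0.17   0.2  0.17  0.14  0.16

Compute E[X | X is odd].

P(X is odd) = 0.17 + 0.17 + 0.16 = 0.5.
E[X | X is odd] = [1·0.17 + 3·0.17 + 5·0.16] / 0.5
 = 1.48 / 0.5
 = 74/25

2.96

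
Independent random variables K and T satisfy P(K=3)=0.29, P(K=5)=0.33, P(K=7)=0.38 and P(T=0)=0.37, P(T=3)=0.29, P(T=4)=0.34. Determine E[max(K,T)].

E[max(K,T)] = Σ_k Σ_t max(k,t) · P(K=k)P(T=t)
 = 3·0.1073 + 3·0.0841 + 4·0.0986 + 5·0.1221 + 5·0.0957 + 5·0.1122 + 7·0.1406 + 7·0.1102 + 7·0.1292
 = 0.3219 + 0.2523 + 0.3944 + 0.6105 + 0.4785 + 0.561 + 0.9842 + 0.7714 + 0.9044
 = 5.2786

5.2786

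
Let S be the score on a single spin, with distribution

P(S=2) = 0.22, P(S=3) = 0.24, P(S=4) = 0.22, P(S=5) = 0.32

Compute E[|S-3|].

1.08

E[|S-3|] = Σ |s-3|·P(S=s)
 = 1·0.22 + 0·0.24 + 1·0.22 + 2·0.32
 = 0.22 + 0 + 0.22 + 0.64
 = 1.08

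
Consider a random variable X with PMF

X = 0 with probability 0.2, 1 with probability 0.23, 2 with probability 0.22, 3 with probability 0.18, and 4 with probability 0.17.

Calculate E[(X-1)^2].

E[(X-1)^2] = Σ (x-1)^2·P(X=x)
 = 1·0.2 + 0·0.23 + 1·0.22 + 4·0.18 + 9·0.17
 = 0.2 + 0 + 0.22 + 0.72 + 1.53
 = 2.67

2.67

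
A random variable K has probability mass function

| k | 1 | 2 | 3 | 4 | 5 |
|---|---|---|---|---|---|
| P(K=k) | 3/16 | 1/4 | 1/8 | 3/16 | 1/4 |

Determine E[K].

E[K] = Σ k·P(K=k)
 = 1·3/16 + 2·1/4 + 3·1/8 + 4·3/16 + 5·1/4
 = 3/16 + 1/2 + 3/8 + 3/4 + 5/4
 = 49/16

3.0625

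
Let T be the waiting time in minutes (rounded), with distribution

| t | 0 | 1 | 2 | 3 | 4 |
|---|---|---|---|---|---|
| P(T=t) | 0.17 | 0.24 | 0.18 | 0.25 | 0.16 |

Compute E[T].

E[T] = Σ t·P(T=t)
 = 0·0.17 + 1·0.24 + 2·0.18 + 3·0.25 + 4·0.16
 = 0 + 0.24 + 0.36 + 0.75 + 0.64
 = 1.99

1.99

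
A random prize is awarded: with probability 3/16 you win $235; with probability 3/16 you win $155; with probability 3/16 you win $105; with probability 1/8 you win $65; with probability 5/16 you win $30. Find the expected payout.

110.3125

E[payout] = 235·3/16 + 155·3/16 + 105·3/16 + 65·1/8 + 30·5/16
 = 705/16 + 465/16 + 315/16 + 65/8 + 75/8
 = 1765/16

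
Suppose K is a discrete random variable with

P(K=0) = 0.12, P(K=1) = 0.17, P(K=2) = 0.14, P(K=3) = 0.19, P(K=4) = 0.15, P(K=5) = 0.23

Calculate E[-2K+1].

E[-2K+1] = Σ (-2k+1)·P(K=k)
 = 1·0.12 + (-1)·0.17 + (-3)·0.14 + (-5)·0.19 + (-7)·0.15 + (-9)·0.23
 = 0.12 + (-0.17) + (-0.42) + (-0.95) + (-1.05) + (-2.07)
 = -4.54

-4.54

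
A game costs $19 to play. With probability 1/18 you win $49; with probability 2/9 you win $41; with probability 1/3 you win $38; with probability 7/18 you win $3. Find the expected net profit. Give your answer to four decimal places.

6.6667

E[payout] = 49·1/18 + 41·2/9 + 38·1/3 + 3·7/18
 = 49/18 + 82/9 + 38/3 + 7/6
 = 77/3
Net = 77/3 - 19 = 20/3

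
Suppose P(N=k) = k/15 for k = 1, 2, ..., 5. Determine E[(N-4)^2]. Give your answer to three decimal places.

1.667

E[(N-4)^2] = Σ (n-4)^2·P(N=n)
 = 9·1/15 + 4·2/15 + 1·1/5 + 0·4/15 + 1·1/3
 = 3/5 + 8/15 + 1/5 + 0 + 1/3
 = 5/3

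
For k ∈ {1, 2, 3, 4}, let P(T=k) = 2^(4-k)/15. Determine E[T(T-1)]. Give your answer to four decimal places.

E[T(T-1)] = Σ t(t-1)·P(T=t)
 = 0·8/15 + 2·4/15 + 6·2/15 + 12·1/15
 = 0 + 8/15 + 4/5 + 4/5
 = 32/15

2.1333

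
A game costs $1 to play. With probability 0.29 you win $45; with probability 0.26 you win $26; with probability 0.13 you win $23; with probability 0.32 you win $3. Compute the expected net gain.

22.76

E[payout] = 45·0.29 + 26·0.26 + 23·0.13 + 3·0.32
 = 13.05 + 6.76 + 2.99 + 0.96
 = 23.76
Net = 23.76 - 1 = 22.76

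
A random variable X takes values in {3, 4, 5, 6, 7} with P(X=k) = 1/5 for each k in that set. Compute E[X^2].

E[X^2] = Σ x^2·P(X=x)
 = 9·1/5 + 16·1/5 + 25·1/5 + 36·1/5 + 49·1/5
 = 9/5 + 16/5 + 5 + 36/5 + 49/5
 = 27

27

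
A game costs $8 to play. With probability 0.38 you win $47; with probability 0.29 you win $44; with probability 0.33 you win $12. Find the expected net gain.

E[payout] = 47·0.38 + 44·0.29 + 12·0.33
 = 17.86 + 12.76 + 3.96
 = 34.58
Net = 34.58 - 8 = 26.58

26.58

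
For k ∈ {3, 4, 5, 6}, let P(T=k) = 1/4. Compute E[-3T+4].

-9.5

E[-3T+4] = Σ (-3t+4)·P(T=t)
 = (-5)·1/4 + (-8)·1/4 + (-11)·1/4 + (-14)·1/4
 = (-5/4) + (-2) + (-11/4) + (-7/2)
 = -19/2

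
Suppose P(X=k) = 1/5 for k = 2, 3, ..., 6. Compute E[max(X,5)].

E[max(X,5)] = Σ max(x,5)·P(X=x)
 = 5·1/5 + 5·1/5 + 5·1/5 + 5·1/5 + 6·1/5
 = 1 + 1 + 1 + 1 + 6/5
 = 26/5

5.2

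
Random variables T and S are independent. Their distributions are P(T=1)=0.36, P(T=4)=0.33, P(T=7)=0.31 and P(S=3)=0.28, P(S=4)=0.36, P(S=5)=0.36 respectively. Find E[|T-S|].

E[|T-S|] = Σ_t Σ_s |t-s| · P(T=t)P(S=s)
 = 2·0.1008 + 3·0.1296 + 4·0.1296 + 1·0.0924 + 0·0.1188 + 1·0.1188 + 4·0.0868 + 3·0.1116 + 2·0.1116
 = 0.2016 + 0.3888 + 0.5184 + 0.0924 + 0 + 0.1188 + 0.3472 + 0.3348 + 0.2232
 = 2.2252

2.2252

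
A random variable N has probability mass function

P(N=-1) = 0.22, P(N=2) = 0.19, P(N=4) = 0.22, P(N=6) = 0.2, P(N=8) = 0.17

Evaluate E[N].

3.6

E[N] = Σ n·P(N=n)
 = (-1)·0.22 + 2·0.19 + 4·0.22 + 6·0.2 + 8·0.17
 = (-0.22) + 0.38 + 0.88 + 1.2 + 1.36
 = 3.6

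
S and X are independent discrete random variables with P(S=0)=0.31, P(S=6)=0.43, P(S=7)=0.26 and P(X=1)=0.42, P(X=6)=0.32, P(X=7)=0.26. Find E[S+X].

8.56

E[S+X] = Σ_s Σ_x (s+x) · P(S=s)P(X=x)
 = 1·0.1302 + 6·0.0992 + 7·0.0806 + 7·0.1806 + 12·0.1376 + 13·0.1118 + 8·0.1092 + 13·0.0832 + 14·0.0676
 = 0.1302 + 0.5952 + 0.5642 + 1.2642 + 1.6512 + 1.4534 + 0.8736 + 1.0816 + 0.9464
 = 8.56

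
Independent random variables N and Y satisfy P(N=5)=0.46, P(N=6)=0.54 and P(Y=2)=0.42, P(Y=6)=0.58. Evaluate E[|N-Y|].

E[|N-Y|] = Σ_n Σ_y |n-y| · P(N=n)P(Y=y)
 = 3·0.1932 + 1·0.2668 + 4·0.2268 + 0·0.3132
 = 0.5796 + 0.2668 + 0.9072 + 0
 = 1.7536

1.7536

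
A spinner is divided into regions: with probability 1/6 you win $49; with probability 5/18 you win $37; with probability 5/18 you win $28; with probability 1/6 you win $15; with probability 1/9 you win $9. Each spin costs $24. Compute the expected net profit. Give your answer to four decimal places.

E[payout] = 49·1/6 + 37·5/18 + 28·5/18 + 15·1/6 + 9·1/9
 = 49/6 + 185/18 + 70/9 + 5/2 + 1
 = 535/18
Net = 535/18 - 24 = 103/18

5.7222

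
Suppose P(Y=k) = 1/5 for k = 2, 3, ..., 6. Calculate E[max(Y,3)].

E[max(Y,3)] = Σ max(y,3)·P(Y=y)
 = 3·1/5 + 3·1/5 + 4·1/5 + 5·1/5 + 6·1/5
 = 3/5 + 3/5 + 4/5 + 1 + 6/5
 = 21/5

4.2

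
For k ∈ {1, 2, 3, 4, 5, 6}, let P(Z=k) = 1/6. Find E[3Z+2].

E[3Z+2] = Σ (3z+2)·P(Z=z)
 = 5·1/6 + 8·1/6 + 11·1/6 + 14·1/6 + 17·1/6 + 20·1/6
 = 5/6 + 4/3 + 11/6 + 7/3 + 17/6 + 10/3
 = 25/2

12.5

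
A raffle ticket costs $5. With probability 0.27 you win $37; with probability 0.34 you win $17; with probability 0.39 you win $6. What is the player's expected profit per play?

E[payout] = 37·0.27 + 17·0.34 + 6·0.39
 = 9.99 + 5.78 + 2.34
 = 18.11
Net = 18.11 - 5 = 13.11

13.11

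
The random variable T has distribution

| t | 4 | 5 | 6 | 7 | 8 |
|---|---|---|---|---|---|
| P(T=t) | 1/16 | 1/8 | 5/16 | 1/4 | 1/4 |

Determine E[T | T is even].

P(T is even) = 1/16 + 5/16 + 1/4 = 5/8.
E[T | T is even] = [4·1/16 + 6·5/16 + 8·1/4] / (5/8)
 = 33/8 / (5/8)
 = 33/5

6.6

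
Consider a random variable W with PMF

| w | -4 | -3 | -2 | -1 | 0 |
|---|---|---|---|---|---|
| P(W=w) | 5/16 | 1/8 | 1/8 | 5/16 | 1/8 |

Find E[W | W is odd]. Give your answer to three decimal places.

-1.571

P(W is odd) = 1/8 + 5/16 = 7/16.
E[W | W is odd] = [(-3)·1/8 + (-1)·5/16] / (7/16)
 = -11/16 / (7/16)
 = -11/7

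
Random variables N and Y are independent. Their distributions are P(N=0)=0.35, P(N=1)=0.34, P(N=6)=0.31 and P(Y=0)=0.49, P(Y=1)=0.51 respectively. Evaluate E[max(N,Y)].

2.3785

E[max(N,Y)] = Σ_n Σ_y max(n,y) · P(N=n)P(Y=y)
 = 0·0.1715 + 1·0.1785 + 1·0.1666 + 1·0.1734 + 6·0.1519 + 6·0.1581
 = 0 + 0.1785 + 0.1666 + 0.1734 + 0.9114 + 0.9486
 = 2.3785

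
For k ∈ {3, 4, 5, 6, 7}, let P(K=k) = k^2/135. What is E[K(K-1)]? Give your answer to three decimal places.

E[K(K-1)] = Σ k(k-1)·P(K=k)
 = 6·1/15 + 12·16/135 + 20·5/27 + 30·4/15 + 42·49/135
 = 2/5 + 64/45 + 100/27 + 8 + 686/45
 = 3884/135

28.770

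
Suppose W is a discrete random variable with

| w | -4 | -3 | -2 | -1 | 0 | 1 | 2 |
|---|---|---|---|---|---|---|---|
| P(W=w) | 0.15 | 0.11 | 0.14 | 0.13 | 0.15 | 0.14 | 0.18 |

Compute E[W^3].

-12.24

E[W^3] = Σ w^3·P(W=w)
 = (-64)·0.15 + (-27)·0.11 + (-8)·0.14 + (-1)·0.13 + 0·0.15 + 1·0.14 + 8·0.18
 = (-9.6) + (-2.97) + (-1.12) + (-0.13) + 0 + 0.14 + 1.44
 = -12.24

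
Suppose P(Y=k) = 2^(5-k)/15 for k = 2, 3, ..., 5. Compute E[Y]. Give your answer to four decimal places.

2.7333

E[Y] = Σ y·P(Y=y)
 = 2·8/15 + 3·4/15 + 4·2/15 + 5·1/15
 = 16/15 + 4/5 + 8/15 + 1/3
 = 41/15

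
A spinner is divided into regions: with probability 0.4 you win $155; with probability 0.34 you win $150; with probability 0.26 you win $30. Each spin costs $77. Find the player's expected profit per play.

43.8

E[payout] = 155·0.4 + 150·0.34 + 30·0.26
 = 62 + 51 + 7.8
 = 120.8
Net = 120.8 - 77 = 43.8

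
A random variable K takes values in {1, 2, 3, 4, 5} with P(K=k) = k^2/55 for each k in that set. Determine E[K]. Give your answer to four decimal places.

4.0909

E[K] = Σ k·P(K=k)
 = 1·1/55 + 2·4/55 + 3·9/55 + 4·16/55 + 5·5/11
 = 1/55 + 8/55 + 27/55 + 64/55 + 25/11
 = 45/11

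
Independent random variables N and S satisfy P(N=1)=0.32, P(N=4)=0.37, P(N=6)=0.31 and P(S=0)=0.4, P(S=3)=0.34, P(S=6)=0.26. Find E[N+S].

6.24

E[N+S] = Σ_n Σ_s (n+s) · P(N=n)P(S=s)
 = 1·0.128 + 4·0.1088 + 7·0.0832 + 4·0.148 + 7·0.1258 + 10·0.0962 + 6·0.124 + 9·0.1054 + 12·0.0806
 = 0.128 + 0.4352 + 0.5824 + 0.592 + 0.8806 + 0.962 + 0.744 + 0.9486 + 0.9672
 = 6.24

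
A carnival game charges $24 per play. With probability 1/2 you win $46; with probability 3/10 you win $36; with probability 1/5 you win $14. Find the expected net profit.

E[payout] = 46·1/2 + 36·3/10 + 14·1/5
 = 23 + 54/5 + 14/5
 = 183/5
Net = 183/5 - 24 = 63/5

12.6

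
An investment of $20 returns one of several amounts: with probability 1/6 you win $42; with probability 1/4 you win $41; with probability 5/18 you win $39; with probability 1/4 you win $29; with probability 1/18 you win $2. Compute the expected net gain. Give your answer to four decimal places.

15.4444

E[payout] = 42·1/6 + 41·1/4 + 39·5/18 + 29·1/4 + 2·1/18
 = 7 + 41/4 + 65/6 + 29/4 + 1/9
 = 319/9
Net = 319/9 - 20 = 139/9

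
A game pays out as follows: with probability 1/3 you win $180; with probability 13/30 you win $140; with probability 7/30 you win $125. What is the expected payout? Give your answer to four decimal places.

149.8333

E[payout] = 180·1/3 + 140·13/30 + 125·7/30
 = 60 + 182/3 + 175/6
 = 899/6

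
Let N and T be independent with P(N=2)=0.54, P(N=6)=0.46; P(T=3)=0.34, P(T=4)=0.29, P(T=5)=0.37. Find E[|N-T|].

2.0024

E[|N-T|] = Σ_n Σ_t |n-t| · P(N=n)P(T=t)
 = 1·0.1836 + 2·0.1566 + 3·0.1998 + 3·0.1564 + 2·0.1334 + 1·0.1702
 = 0.1836 + 0.3132 + 0.5994 + 0.4692 + 0.2668 + 0.1702
 = 2.0024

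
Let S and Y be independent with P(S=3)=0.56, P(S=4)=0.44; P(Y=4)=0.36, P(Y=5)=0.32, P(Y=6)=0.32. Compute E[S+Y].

E[S+Y] = Σ_s Σ_y (s+y) · P(S=s)P(Y=y)
 = 7·0.2016 + 8·0.1792 + 9·0.1792 + 8·0.1584 + 9·0.1408 + 10·0.1408
 = 1.4112 + 1.4336 + 1.6128 + 1.2672 + 1.2672 + 1.408
 = 8.4

8.4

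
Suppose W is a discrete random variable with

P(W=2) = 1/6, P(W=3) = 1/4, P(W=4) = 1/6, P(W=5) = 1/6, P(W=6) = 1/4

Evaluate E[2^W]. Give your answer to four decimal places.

26.6667

E[2^W] = Σ 2^w·P(W=w)
 = 4·1/6 + 8·1/4 + 16·1/6 + 32·1/6 + 64·1/4
 = 2/3 + 2 + 8/3 + 16/3 + 16
 = 80/3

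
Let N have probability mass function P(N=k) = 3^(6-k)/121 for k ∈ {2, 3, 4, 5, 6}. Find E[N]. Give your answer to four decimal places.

2.4793

E[N] = Σ n·P(N=n)
 = 2·81/121 + 3·27/121 + 4·9/121 + 5·3/121 + 6·1/121
 = 162/121 + 81/121 + 36/121 + 15/121 + 6/121
 = 300/121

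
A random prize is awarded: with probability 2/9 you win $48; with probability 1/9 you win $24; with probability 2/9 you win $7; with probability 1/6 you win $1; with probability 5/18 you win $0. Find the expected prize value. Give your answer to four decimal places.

15.0556

E[payout] = 48·2/9 + 24·1/9 + 7·2/9 + 1·1/6 + 0·5/18
 = 32/3 + 8/3 + 14/9 + 1/6 + 0
 = 271/18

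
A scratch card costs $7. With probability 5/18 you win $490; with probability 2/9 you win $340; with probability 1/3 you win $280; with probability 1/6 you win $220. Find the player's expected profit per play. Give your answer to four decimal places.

E[payout] = 490·5/18 + 340·2/9 + 280·1/3 + 220·1/6
 = 1225/9 + 680/9 + 280/3 + 110/3
 = 1025/3
Net = 1025/3 - 7 = 1004/3

334.6667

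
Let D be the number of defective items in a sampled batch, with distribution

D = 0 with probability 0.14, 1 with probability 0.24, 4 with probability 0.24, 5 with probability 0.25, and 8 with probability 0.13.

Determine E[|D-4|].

2.05

E[|D-4|] = Σ |d-4|·P(D=d)
 = 4·0.14 + 3·0.24 + 0·0.24 + 1·0.25 + 4·0.13
 = 0.56 + 0.72 + 0 + 0.25 + 0.52
 = 2.05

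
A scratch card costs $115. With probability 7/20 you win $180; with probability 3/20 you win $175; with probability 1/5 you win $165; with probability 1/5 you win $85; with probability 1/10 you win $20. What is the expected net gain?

E[payout] = 180·7/20 + 175·3/20 + 165·1/5 + 85·1/5 + 20·1/10
 = 63 + 105/4 + 33 + 17 + 2
 = 565/4
Net = 565/4 - 115 = 105/4

26.25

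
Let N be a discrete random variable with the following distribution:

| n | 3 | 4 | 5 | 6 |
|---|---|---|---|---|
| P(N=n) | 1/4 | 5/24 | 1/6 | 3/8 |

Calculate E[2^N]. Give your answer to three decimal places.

34.667

E[2^N] = Σ 2^n·P(N=n)
 = 8·1/4 + 16·5/24 + 32·1/6 + 64·3/8
 = 2 + 10/3 + 16/3 + 24
 = 104/3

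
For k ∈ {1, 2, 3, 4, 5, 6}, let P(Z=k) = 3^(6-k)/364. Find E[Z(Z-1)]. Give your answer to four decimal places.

1.4341

E[Z(Z-1)] = Σ z(z-1)·P(Z=z)
 = 0·243/364 + 2·81/364 + 6·27/364 + 12·9/364 + 20·3/364 + 30·1/364
 = 0 + 81/182 + 81/182 + 27/91 + 15/91 + 15/182
 = 261/182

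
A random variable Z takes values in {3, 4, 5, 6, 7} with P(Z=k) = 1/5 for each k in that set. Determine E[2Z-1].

E[2Z-1] = Σ (2z-1)·P(Z=z)
 = 5·1/5 + 7·1/5 + 9·1/5 + 11·1/5 + 13·1/5
 = 1 + 7/5 + 9/5 + 11/5 + 13/5
 = 9

9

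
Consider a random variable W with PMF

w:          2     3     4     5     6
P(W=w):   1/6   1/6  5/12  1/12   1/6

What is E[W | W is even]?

P(W is even) = 1/6 + 5/12 + 1/6 = 3/4.
E[W | W is even] = [2·1/6 + 4·5/12 + 6·1/6] / (3/4)
 = 3 / (3/4)
 = 4

4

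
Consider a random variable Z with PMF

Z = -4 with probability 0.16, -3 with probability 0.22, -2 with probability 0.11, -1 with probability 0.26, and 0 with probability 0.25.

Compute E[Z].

-1.78

E[Z] = Σ z·P(Z=z)
 = (-4)·0.16 + (-3)·0.22 + (-2)·0.11 + (-1)·0.26 + 0·0.25
 = (-0.64) + (-0.66) + (-0.22) + (-0.26) + 0
 = -1.78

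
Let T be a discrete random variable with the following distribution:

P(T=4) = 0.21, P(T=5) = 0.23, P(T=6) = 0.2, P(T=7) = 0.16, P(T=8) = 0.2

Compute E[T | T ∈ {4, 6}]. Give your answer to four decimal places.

P(T ∈ {4, 6}) = 0.21 + 0.2 = 0.41.
E[T | T ∈ {4, 6}] = [4·0.21 + 6·0.2] / 0.41
 = 2.04 / 0.41
 = 204/41

4.9756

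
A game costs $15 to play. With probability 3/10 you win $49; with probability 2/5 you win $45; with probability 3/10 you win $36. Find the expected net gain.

E[payout] = 49·3/10 + 45·2/5 + 36·3/10
 = 147/10 + 18 + 54/5
 = 87/2
Net = 87/2 - 15 = 57/2

28.5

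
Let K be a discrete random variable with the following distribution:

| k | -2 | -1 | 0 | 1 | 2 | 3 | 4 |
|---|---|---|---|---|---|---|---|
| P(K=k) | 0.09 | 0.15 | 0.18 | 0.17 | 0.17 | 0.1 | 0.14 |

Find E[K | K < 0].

-1.375

P(K < 0) = 0.09 + 0.15 = 0.24.
E[K | K < 0] = [(-2)·0.09 + (-1)·0.15] / 0.24
 = -0.33 / 0.24
 = -11/8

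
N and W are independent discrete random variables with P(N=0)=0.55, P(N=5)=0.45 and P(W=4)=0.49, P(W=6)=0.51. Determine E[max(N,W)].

5.2405

E[max(N,W)] = Σ_n Σ_w max(n,w) · P(N=n)P(W=w)
 = 4·0.2695 + 6·0.2805 + 5·0.2205 + 6·0.2295
 = 1.078 + 1.683 + 1.1025 + 1.377
 = 5.2405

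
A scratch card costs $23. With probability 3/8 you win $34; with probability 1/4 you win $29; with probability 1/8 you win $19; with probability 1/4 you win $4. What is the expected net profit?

0.375

E[payout] = 34·3/8 + 29·1/4 + 19·1/8 + 4·1/4
 = 51/4 + 29/4 + 19/8 + 1
 = 187/8
Net = 187/8 - 23 = 3/8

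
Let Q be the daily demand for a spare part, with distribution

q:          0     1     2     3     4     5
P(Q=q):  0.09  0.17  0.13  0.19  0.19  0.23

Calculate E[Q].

E[Q] = Σ q·P(Q=q)
 = 0·0.09 + 1·0.17 + 2·0.13 + 3·0.19 + 4·0.19 + 5·0.23
 = 0 + 0.17 + 0.26 + 0.57 + 0.76 + 1.15
 = 2.91

2.91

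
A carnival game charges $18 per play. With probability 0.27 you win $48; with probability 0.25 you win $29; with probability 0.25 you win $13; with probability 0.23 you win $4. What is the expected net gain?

E[payout] = 48·0.27 + 29·0.25 + 13·0.25 + 4·0.23
 = 12.96 + 7.25 + 3.25 + 0.92
 = 24.38
Net = 24.38 - 18 = 6.38

6.38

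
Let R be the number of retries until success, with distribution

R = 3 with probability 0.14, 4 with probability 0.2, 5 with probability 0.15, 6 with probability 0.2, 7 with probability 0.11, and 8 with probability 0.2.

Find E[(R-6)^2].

3.12

E[(R-6)^2] = Σ (r-6)^2·P(R=r)
 = 9·0.14 + 4·0.2 + 1·0.15 + 0·0.2 + 1·0.11 + 4·0.2
 = 1.26 + 0.8 + 0.15 + 0 + 0.11 + 0.8
 = 3.12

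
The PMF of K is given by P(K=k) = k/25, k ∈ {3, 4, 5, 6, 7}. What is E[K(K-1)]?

25.6

E[K(K-1)] = Σ k(k-1)·P(K=k)
 = 6·3/25 + 12·4/25 + 20·1/5 + 30·6/25 + 42·7/25
 = 18/25 + 48/25 + 4 + 36/5 + 294/25
 = 128/5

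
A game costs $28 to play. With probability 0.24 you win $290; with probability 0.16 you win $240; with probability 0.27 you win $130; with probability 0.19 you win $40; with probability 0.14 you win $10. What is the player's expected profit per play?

E[payout] = 290·0.24 + 240·0.16 + 130·0.27 + 40·0.19 + 10·0.14
 = 69.6 + 38.4 + 35.1 + 7.6 + 1.4
 = 152.1
Net = 152.1 - 28 = 124.1

124.1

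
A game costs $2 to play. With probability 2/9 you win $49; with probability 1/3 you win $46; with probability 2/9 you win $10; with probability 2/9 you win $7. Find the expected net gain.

28

E[payout] = 49·2/9 + 46·1/3 + 10·2/9 + 7·2/9
 = 98/9 + 46/3 + 20/9 + 14/9
 = 30
Net = 30 - 2 = 28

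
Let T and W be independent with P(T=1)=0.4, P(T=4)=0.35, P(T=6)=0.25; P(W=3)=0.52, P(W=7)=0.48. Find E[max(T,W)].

5.492

E[max(T,W)] = Σ_t Σ_w max(t,w) · P(T=t)P(W=w)
 = 3·0.208 + 7·0.192 + 4·0.182 + 7·0.168 + 6·0.13 + 7·0.12
 = 0.624 + 1.344 + 0.728 + 1.176 + 0.78 + 0.84
 = 5.492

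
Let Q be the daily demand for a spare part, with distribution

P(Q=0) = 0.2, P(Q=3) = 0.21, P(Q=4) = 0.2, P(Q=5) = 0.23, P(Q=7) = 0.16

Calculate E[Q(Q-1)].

14.98

E[Q(Q-1)] = Σ q(q-1)·P(Q=q)
 = 0·0.2 + 6·0.21 + 12·0.2 + 20·0.23 + 42·0.16
 = 0 + 1.26 + 2.4 + 4.6 + 6.72
 = 14.98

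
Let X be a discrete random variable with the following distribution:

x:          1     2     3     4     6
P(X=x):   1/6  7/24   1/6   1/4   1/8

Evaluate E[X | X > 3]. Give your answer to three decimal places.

P(X > 3) = 1/4 + 1/8 = 3/8.
E[X | X > 3] = [4·1/4 + 6·1/8] / (3/8)
 = 7/4 / (3/8)
 = 14/3

4.667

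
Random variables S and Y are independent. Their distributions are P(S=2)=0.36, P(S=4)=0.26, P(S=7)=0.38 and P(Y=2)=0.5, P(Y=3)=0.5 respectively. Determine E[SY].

11.05

E[SY] = Σ_s Σ_y sy · P(S=s)P(Y=y)
 = 4·0.18 + 6·0.18 + 8·0.13 + 12·0.13 + 14·0.19 + 21·0.19
 = 0.72 + 1.08 + 1.04 + 1.56 + 2.66 + 3.99
 = 11.05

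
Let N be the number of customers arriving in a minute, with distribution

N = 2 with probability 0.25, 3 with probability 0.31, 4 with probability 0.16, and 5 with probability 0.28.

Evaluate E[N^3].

55.61

E[N^3] = Σ n^3·P(N=n)
 = 8·0.25 + 27·0.31 + 64·0.16 + 125·0.28
 = 2 + 8.37 + 10.24 + 35
 = 55.61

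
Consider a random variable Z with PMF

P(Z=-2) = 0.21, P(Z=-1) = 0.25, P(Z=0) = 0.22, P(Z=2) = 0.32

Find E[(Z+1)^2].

E[(Z+1)^2] = Σ (z+1)^2·P(Z=z)
 = 1·0.21 + 0·0.25 + 1·0.22 + 9·0.32
 = 0.21 + 0 + 0.22 + 2.88
 = 3.31

3.31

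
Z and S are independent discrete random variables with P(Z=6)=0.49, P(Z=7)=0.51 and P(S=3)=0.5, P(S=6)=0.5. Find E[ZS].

E[ZS] = Σ_z Σ_s zs · P(Z=z)P(S=s)
 = 18·0.245 + 36·0.245 + 21·0.255 + 42·0.255
 = 4.41 + 8.82 + 5.355 + 10.71
 = 29.295

29.295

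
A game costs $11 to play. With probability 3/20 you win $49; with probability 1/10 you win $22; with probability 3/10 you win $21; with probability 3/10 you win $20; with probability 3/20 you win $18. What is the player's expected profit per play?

E[payout] = 49·3/20 + 22·1/10 + 21·3/10 + 20·3/10 + 18·3/20
 = 147/20 + 11/5 + 63/10 + 6 + 27/10
 = 491/20
Net = 491/20 - 11 = 271/20

13.55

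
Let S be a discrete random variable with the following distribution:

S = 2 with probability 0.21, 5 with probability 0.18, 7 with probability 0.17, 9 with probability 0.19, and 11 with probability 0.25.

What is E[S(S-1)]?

E[S(S-1)] = Σ s(s-1)·P(S=s)
 = 2·0.21 + 20·0.18 + 42·0.17 + 72·0.19 + 110·0.25
 = 0.42 + 3.6 + 7.14 + 13.68 + 27.5
 = 52.34

52.34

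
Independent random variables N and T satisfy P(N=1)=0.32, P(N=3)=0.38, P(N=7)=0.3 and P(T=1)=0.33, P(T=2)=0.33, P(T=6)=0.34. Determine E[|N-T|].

2.6044

E[|N-T|] = Σ_n Σ_t |n-t| · P(N=n)P(T=t)
 = 0·0.1056 + 1·0.1056 + 5·0.1088 + 2·0.1254 + 1·0.1254 + 3·0.1292 + 6·0.099 + 5·0.099 + 1·0.102
 = 0 + 0.1056 + 0.544 + 0.2508 + 0.1254 + 0.3876 + 0.594 + 0.495 + 0.102
 = 2.6044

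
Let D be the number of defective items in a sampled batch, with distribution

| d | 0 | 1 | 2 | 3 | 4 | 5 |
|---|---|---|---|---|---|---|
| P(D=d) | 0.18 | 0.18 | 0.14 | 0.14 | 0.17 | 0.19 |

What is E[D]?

2.51

E[D] = Σ d·P(D=d)
 = 0·0.18 + 1·0.18 + 2·0.14 + 3·0.14 + 4·0.17 + 5·0.19
 = 0 + 0.18 + 0.28 + 0.42 + 0.68 + 0.95
 = 2.51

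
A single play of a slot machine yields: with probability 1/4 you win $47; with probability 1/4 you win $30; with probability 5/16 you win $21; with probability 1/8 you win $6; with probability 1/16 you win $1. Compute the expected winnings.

E[payout] = 47·1/4 + 30·1/4 + 21·5/16 + 6·1/8 + 1·1/16
 = 47/4 + 15/2 + 105/16 + 3/4 + 1/16
 = 213/8

26.625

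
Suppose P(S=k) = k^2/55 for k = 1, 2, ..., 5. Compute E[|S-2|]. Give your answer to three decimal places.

2.127

E[|S-2|] = Σ |s-2|·P(S=s)
 = 1·1/55 + 0·4/55 + 1·9/55 + 2·16/55 + 3·5/11
 = 1/55 + 0 + 9/55 + 32/55 + 15/11
 = 117/55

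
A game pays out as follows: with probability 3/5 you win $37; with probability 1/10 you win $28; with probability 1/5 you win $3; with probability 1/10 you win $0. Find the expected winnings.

E[payout] = 37·3/5 + 28·1/10 + 3·1/5 + 0·1/10
 = 111/5 + 14/5 + 3/5 + 0
 = 128/5

25.6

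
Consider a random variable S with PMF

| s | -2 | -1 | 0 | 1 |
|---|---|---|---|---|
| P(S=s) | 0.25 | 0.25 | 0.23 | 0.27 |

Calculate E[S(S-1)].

E[S(S-1)] = Σ s(s-1)·P(S=s)
 = 6·0.25 + 2·0.25 + 0·0.23 + 0·0.27
 = 1.5 + 0.5 + 0 + 0
 = 2

2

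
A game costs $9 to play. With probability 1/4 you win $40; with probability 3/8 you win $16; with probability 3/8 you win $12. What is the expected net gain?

E[payout] = 40·1/4 + 16·3/8 + 12·3/8
 = 10 + 6 + 9/2
 = 41/2
Net = 41/2 - 9 = 23/2

11.5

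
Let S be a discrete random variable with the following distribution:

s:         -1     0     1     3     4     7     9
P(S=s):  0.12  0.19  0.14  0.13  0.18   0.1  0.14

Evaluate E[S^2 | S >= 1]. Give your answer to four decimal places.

P(S >= 1) = 0.14 + 0.13 + 0.18 + 0.1 + 0.14 = 0.69.
E[S^2 | S >= 1] = [1·0.14 + 9·0.13 + 16·0.18 + 49·0.1 + 81·0.14] / 0.69
 = 20.43 / 0.69
 = 681/23

29.6087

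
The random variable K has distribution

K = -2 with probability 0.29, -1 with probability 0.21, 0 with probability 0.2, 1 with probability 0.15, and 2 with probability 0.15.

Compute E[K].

E[K] = Σ k·P(K=k)
 = (-2)·0.29 + (-1)·0.21 + 0·0.2 + 1·0.15 + 2·0.15
 = (-0.58) + (-0.21) + 0 + 0.15 + 0.3
 = -0.34

-0.34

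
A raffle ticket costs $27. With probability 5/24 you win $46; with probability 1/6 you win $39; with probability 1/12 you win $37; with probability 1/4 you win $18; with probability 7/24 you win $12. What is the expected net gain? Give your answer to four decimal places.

E[payout] = 46·5/24 + 39·1/6 + 37·1/12 + 18·1/4 + 12·7/24
 = 115/12 + 13/2 + 37/12 + 9/2 + 7/2
 = 163/6
Net = 163/6 - 27 = 1/6

0.1667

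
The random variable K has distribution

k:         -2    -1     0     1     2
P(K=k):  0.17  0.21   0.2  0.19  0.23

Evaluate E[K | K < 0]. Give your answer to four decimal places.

-1.4474

P(K < 0) = 0.17 + 0.21 = 0.38.
E[K | K < 0] = [(-2)·0.17 + (-1)·0.21] / 0.38
 = -0.55 / 0.38
 = -55/38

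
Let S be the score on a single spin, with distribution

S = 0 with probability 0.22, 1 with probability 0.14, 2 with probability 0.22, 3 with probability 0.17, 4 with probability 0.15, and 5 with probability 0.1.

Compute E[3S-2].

E[3S-2] = Σ (3s-2)·P(S=s)
 = (-2)·0.22 + 1·0.14 + 4·0.22 + 7·0.17 + 10·0.15 + 13·0.1
 = (-0.44) + 0.14 + 0.88 + 1.19 + 1.5 + 1.3
 = 4.57

4.57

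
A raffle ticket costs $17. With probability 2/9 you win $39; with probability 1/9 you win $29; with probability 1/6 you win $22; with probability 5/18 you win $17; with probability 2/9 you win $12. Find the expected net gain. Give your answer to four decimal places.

5.9444

E[payout] = 39·2/9 + 29·1/9 + 22·1/6 + 17·5/18 + 12·2/9
 = 26/3 + 29/9 + 11/3 + 85/18 + 8/3
 = 413/18
Net = 413/18 - 17 = 107/18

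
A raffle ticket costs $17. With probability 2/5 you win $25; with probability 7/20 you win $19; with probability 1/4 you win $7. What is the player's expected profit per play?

E[payout] = 25·2/5 + 19·7/20 + 7·1/4
 = 10 + 133/20 + 7/4
 = 92/5
Net = 92/5 - 17 = 7/5

1.4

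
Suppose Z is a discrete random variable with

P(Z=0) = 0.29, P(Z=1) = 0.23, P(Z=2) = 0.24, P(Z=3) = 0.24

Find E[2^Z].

E[2^Z] = Σ 2^z·P(Z=z)
 = 1·0.29 + 2·0.23 + 4·0.24 + 8·0.24
 = 0.29 + 0.46 + 0.96 + 1.92
 = 3.63

3.63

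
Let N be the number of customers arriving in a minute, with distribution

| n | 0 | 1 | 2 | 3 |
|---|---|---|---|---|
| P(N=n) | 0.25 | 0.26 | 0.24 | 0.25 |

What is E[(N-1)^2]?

E[(N-1)^2] = Σ (n-1)^2·P(N=n)
 = 1·0.25 + 0·0.26 + 1·0.24 + 4·0.25
 = 0.25 + 0 + 0.24 + 1
 = 1.49

1.49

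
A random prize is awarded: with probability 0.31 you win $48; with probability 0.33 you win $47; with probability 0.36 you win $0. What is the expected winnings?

E[payout] = 48·0.31 + 47·0.33 + 0·0.36
 = 14.88 + 15.51 + 0
 = 30.39

30.39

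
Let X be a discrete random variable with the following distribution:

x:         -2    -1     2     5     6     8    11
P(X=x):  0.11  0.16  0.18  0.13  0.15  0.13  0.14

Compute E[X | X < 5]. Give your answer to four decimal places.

P(X < 5) = 0.11 + 0.16 + 0.18 = 0.45.
E[X | X < 5] = [(-2)·0.11 + (-1)·0.16 + 2·0.18] / 0.45
 = -0.02 / 0.45
 = -2/45

-0.0444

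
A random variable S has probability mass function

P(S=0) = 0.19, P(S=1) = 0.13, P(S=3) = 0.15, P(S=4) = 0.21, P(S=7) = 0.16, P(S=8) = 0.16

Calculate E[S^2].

22.92

E[S^2] = Σ s^2·P(S=s)
 = 0·0.19 + 1·0.13 + 9·0.15 + 16·0.21 + 49·0.16 + 64·0.16
 = 0 + 0.13 + 1.35 + 3.36 + 7.84 + 10.24
 = 22.92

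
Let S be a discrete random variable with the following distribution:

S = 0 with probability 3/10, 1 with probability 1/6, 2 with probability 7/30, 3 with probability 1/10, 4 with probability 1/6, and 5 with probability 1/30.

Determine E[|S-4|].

E[|S-4|] = Σ |s-4|·P(S=s)
 = 4·3/10 + 3·1/6 + 2·7/30 + 1·1/10 + 0·1/6 + 1·1/30
 = 6/5 + 1/2 + 7/15 + 1/10 + 0 + 1/30
 = 23/10

2.3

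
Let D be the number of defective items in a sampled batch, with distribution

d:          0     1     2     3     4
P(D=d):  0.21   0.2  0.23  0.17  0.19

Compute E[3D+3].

8.79

E[3D+3] = Σ (3d+3)·P(D=d)
 = 3·0.21 + 6·0.2 + 9·0.23 + 12·0.17 + 15·0.19
 = 0.63 + 1.2 + 2.07 + 2.04 + 2.85
 = 8.79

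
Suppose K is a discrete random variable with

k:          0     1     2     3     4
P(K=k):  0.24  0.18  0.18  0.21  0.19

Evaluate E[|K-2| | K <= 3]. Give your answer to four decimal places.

1.0741

P(K <= 3) = 0.24 + 0.18 + 0.18 + 0.21 = 0.81.
E[|K-2| | K <= 3] = [2·0.24 + 1·0.18 + 0·0.18 + 1·0.21] / 0.81
 = 0.87 / 0.81
 = 29/27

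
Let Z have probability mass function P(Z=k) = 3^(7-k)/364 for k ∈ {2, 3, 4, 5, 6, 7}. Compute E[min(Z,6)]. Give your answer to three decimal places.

2.489

E[min(Z,6)] = Σ min(z,6)·P(Z=z)
 = 2·243/364 + 3·81/364 + 4·27/364 + 5·9/364 + 6·3/364 + 6·1/364
 = 243/182 + 243/364 + 27/91 + 45/364 + 9/182 + 3/182
 = 453/182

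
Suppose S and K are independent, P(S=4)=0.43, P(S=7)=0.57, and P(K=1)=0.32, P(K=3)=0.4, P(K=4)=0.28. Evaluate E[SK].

E[SK] = Σ_s Σ_k sk · P(S=s)P(K=k)
 = 4·0.1376 + 12·0.172 + 16·0.1204 + 7·0.1824 + 21·0.228 + 28·0.1596
 = 0.5504 + 2.064 + 1.9264 + 1.2768 + 4.788 + 4.4688
 = 15.0744

15.0744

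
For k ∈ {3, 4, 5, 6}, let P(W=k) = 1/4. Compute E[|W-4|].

1

E[|W-4|] = Σ |w-4|·P(W=w)
 = 1·1/4 + 0·1/4 + 1·1/4 + 2·1/4
 = 1/4 + 0 + 1/4 + 1/2
 = 1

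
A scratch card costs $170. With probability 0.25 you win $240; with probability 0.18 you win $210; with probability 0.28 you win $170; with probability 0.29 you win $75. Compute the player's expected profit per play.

E[payout] = 240·0.25 + 210·0.18 + 170·0.28 + 75·0.29
 = 60 + 37.8 + 47.6 + 21.75
 = 167.15
Net = 167.15 - 170 = -2.85

-2.85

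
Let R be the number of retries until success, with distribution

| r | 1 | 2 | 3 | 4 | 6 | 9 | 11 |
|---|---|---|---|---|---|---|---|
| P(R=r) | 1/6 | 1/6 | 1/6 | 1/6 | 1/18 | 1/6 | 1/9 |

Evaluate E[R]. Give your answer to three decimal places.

E[R] = Σ r·P(R=r)
 = 1·1/6 + 2·1/6 + 3·1/6 + 4·1/6 + 6·1/18 + 9·1/6 + 11·1/9
 = 1/6 + 1/3 + 1/2 + 2/3 + 1/3 + 3/2 + 11/9
 = 85/18

4.722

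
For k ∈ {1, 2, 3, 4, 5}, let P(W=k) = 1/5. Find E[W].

E[W] = Σ w·P(W=w)
 = 1·1/5 + 2·1/5 + 3·1/5 + 4·1/5 + 5·1/5
 = 1/5 + 2/5 + 3/5 + 4/5 + 1
 = 3

3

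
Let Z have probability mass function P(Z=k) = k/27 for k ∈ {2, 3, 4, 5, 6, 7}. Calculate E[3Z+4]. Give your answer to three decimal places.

E[3Z+4] = Σ (3z+4)·P(Z=z)
 = 10·2/27 + 13·1/9 + 16·4/27 + 19·5/27 + 22·2/9 + 25·7/27
 = 20/27 + 13/9 + 64/27 + 95/27 + 44/9 + 175/27
 = 175/9

19.444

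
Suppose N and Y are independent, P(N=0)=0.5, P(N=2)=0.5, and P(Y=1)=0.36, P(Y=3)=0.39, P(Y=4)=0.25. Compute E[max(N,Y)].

E[max(N,Y)] = Σ_n Σ_y max(n,y) · P(N=n)P(Y=y)
 = 1·0.18 + 3·0.195 + 4·0.125 + 2·0.18 + 3·0.195 + 4·0.125
 = 0.18 + 0.585 + 0.5 + 0.36 + 0.585 + 0.5
 = 2.71

2.71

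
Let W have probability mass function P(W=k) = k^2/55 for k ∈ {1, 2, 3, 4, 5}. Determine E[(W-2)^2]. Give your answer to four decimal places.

5.4364

E[(W-2)^2] = Σ (w-2)^2·P(W=w)
 = 1·1/55 + 0·4/55 + 1·9/55 + 4·16/55 + 9·5/11
 = 1/55 + 0 + 9/55 + 64/55 + 45/11
 = 299/55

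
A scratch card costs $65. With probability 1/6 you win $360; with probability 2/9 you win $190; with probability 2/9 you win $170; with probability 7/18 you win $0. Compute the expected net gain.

E[payout] = 360·1/6 + 190·2/9 + 170·2/9 + 0·7/18
 = 60 + 380/9 + 340/9 + 0
 = 140
Net = 140 - 65 = 75

75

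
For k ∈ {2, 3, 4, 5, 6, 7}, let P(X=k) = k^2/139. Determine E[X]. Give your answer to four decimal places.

5.6331

E[X] = Σ x·P(X=x)
 = 2·4/139 + 3·9/139 + 4·16/139 + 5·25/139 + 6·36/139 + 7·49/139
 = 8/139 + 27/139 + 64/139 + 125/139 + 216/139 + 343/139
 = 783/139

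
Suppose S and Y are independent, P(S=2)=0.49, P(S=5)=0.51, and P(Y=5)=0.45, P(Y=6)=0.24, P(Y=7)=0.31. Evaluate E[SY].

E[SY] = Σ_s Σ_y sy · P(S=s)P(Y=y)
 = 10·0.2205 + 12·0.1176 + 14·0.1519 + 25·0.2295 + 30·0.1224 + 35·0.1581
 = 2.205 + 1.4112 + 2.1266 + 5.7375 + 3.672 + 5.5335
 = 20.6858

20.6858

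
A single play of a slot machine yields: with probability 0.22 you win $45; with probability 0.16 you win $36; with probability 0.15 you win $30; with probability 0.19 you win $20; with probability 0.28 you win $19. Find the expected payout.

E[payout] = 45·0.22 + 36·0.16 + 30·0.15 + 20·0.19 + 19·0.28
 = 9.9 + 5.76 + 4.5 + 3.8 + 5.32
 = 29.28

29.28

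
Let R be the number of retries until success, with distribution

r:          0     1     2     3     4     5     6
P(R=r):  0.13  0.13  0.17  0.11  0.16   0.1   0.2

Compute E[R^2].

E[R^2] = Σ r^2·P(R=r)
 = 0·0.13 + 1·0.13 + 4·0.17 + 9·0.11 + 16·0.16 + 25·0.1 + 36·0.2
 = 0 + 0.13 + 0.68 + 0.99 + 2.56 + 2.5 + 7.2
 = 14.06

14.06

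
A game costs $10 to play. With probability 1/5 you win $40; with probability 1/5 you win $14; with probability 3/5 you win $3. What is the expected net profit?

2.6

E[payout] = 40·1/5 + 14·1/5 + 3·3/5
 = 8 + 14/5 + 9/5
 = 63/5
Net = 63/5 - 10 = 13/5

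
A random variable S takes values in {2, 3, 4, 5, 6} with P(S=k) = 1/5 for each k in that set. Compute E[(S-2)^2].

E[(S-2)^2] = Σ (s-2)^2·P(S=s)
 = 0·1/5 + 1·1/5 + 4·1/5 + 9·1/5 + 16·1/5
 = 0 + 1/5 + 4/5 + 9/5 + 16/5
 = 6

6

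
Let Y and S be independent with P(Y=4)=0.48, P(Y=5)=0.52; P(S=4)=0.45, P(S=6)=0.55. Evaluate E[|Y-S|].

1.048

E[|Y-S|] = Σ_y Σ_s |y-s| · P(Y=y)P(S=s)
 = 0·0.216 + 2·0.264 + 1·0.234 + 1·0.286
 = 0 + 0.528 + 0.234 + 0.286
 = 1.048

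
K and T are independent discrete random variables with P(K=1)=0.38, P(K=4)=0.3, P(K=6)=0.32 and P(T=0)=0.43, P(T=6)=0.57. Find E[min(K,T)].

1.995

E[min(K,T)] = Σ_k Σ_t min(k,t) · P(K=k)P(T=t)
 = 0·0.1634 + 1·0.2166 + 0·0.129 + 4·0.171 + 0·0.1376 + 6·0.1824
 = 0 + 0.2166 + 0 + 0.684 + 0 + 1.0944
 = 1.995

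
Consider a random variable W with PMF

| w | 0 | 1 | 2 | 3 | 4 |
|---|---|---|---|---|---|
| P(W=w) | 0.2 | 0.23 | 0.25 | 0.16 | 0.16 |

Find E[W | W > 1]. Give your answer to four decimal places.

2.8421

P(W > 1) = 0.25 + 0.16 + 0.16 = 0.57.
E[W | W > 1] = [2·0.25 + 3·0.16 + 4·0.16] / 0.57
 = 1.62 / 0.57
 = 54/19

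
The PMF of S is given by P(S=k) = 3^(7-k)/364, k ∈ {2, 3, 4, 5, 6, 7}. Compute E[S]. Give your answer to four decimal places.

2.4918

E[S] = Σ s·P(S=s)
 = 2·243/364 + 3·81/364 + 4·27/364 + 5·9/364 + 6·3/364 + 7·1/364
 = 243/182 + 243/364 + 27/91 + 45/364 + 9/182 + 1/52
 = 907/364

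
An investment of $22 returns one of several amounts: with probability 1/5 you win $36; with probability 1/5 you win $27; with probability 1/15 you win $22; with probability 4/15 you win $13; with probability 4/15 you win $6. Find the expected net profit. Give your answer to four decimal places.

E[payout] = 36·1/5 + 27·1/5 + 22·1/15 + 13·4/15 + 6·4/15
 = 36/5 + 27/5 + 22/15 + 52/15 + 8/5
 = 287/15
Net = 287/15 - 22 = -43/15

-2.8667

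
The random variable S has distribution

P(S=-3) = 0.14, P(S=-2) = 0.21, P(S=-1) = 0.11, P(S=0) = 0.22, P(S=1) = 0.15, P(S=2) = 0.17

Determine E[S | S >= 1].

P(S >= 1) = 0.15 + 0.17 = 0.32.
E[S | S >= 1] = [1·0.15 + 2·0.17] / 0.32
 = 0.49 / 0.32
 = 49/32

1.53125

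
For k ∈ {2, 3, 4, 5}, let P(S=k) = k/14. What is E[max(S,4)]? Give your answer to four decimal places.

E[max(S,4)] = Σ max(s,4)·P(S=s)
 = 4·1/7 + 4·3/14 + 4·2/7 + 5·5/14
 = 4/7 + 6/7 + 8/7 + 25/14
 = 61/14

4.3571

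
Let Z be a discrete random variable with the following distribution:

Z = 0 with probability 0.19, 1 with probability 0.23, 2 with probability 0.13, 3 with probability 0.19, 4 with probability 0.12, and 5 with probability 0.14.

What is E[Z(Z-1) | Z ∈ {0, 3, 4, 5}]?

8.40625

P(Z ∈ {0, 3, 4, 5}) = 0.19 + 0.19 + 0.12 + 0.14 = 0.64.
E[Z(Z-1) | Z ∈ {0, 3, 4, 5}] = [0·0.19 + 6·0.19 + 12·0.12 + 20·0.14] / 0.64
 = 5.38 / 0.64
 = 269/32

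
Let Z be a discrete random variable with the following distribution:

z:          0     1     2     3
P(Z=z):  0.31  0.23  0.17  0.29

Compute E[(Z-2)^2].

E[(Z-2)^2] = Σ (z-2)^2·P(Z=z)
 = 4·0.31 + 1·0.23 + 0·0.17 + 1·0.29
 = 1.24 + 0.23 + 0 + 0.29
 = 1.76

1.76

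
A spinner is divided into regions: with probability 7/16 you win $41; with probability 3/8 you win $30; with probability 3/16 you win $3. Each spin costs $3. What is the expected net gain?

26.75

E[payout] = 41·7/16 + 30·3/8 + 3·3/16
 = 287/16 + 45/4 + 9/16
 = 119/4
Net = 119/4 - 3 = 107/4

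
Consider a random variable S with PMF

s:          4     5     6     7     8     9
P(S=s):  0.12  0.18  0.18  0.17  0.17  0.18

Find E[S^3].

E[S^3] = Σ s^3·P(S=s)
 = 64·0.12 + 125·0.18 + 216·0.18 + 343·0.17 + 512·0.17 + 729·0.18
 = 7.68 + 22.5 + 38.88 + 58.31 + 87.04 + 131.22
 = 345.63

345.63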